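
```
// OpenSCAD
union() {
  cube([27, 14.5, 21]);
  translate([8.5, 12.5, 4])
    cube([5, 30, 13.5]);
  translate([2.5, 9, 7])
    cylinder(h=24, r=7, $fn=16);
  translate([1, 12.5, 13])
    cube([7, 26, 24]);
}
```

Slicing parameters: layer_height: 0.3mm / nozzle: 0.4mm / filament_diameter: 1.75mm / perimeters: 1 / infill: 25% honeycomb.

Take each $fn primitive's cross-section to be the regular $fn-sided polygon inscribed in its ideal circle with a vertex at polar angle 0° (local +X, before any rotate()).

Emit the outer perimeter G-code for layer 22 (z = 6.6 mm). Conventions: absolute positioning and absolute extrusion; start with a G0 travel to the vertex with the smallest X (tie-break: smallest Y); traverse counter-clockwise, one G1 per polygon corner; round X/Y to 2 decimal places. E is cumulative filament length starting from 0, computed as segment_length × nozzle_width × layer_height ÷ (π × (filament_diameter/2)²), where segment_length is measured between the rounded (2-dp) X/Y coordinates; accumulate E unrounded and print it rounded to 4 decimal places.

G0 X0.00 Y0.00 Z6.60
G1 X27.00 Y0.00 E1.3470
G1 X27.00 Y14.50 E2.0704
G1 X13.50 Y14.50 E2.7440
G1 X13.50 Y42.50 E4.1409
G1 X8.50 Y42.50 E4.3903
G1 X8.50 Y14.50 E5.7873
G1 X0.00 Y14.50 E6.2113
G1 X0.00 Y0.00 E6.9347

At z = 6.6 mm: the cube is present — its section is the full 27×14.5 rectangle; the cube at (8.5, 12.5) is present — its section is the full 5×30 rectangle; the cylinder at (2.5, 9) is absent (z outside [7, 31]); the cube at (1, 12.5) does not reach this height (z outside [13, 37]); Combining (union): the regions partially overlap (shared area 10.00 mm²), so overlapping operands fuse into one piece — 1 connected region. The outline is a single polygon with 8 vertices. Extrusion per mm of travel: 0.4 × 0.3 / (π × 0.875²) = 0.049890. Accumulating E over each segment gives final E = 6.9347.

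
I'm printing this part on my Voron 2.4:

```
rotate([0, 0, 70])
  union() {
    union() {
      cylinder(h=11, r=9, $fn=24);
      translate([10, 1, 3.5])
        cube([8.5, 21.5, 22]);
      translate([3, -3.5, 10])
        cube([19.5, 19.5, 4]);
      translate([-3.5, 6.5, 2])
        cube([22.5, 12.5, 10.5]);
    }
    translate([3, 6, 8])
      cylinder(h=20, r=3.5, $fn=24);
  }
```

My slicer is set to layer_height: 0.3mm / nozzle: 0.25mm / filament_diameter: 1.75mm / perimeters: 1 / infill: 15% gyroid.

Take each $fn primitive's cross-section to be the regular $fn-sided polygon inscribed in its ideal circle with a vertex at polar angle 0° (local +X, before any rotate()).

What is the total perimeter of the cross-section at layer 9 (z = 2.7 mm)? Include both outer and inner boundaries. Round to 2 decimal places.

At z = 2.7 mm: the r=9 cylinder contributes a regular 24-gon of circumradius 9 (perimeter = 2·24·9.000·sin(180°/24) = 56.39 mm); the cube at (10, 1) is not intersected at this z (z outside [3.5, 25.5]); the cube at (3, -3.5) does not reach this height (z outside [10, 14]); the 22.5×12.5 cube at (-3.5, 6.5) contributes its full rectangle (perimeter 70.00 mm); Taking the union: the regions partially overlap (shared area 18.09 mm²), so the edge portions inside another operand are dropped and the merged outline is re-measured after clipping — boundary = 104.55 mm; the cylinder at (3, 6) does not reach this height (z outside [8, 28]); Merging all regions: only that combined region is present, so the union is just that shape — boundary = 104.55 mm; (whole slice rotated 70° about Z — lengths, areas and connectivity unchanged). Overall, the cross-section is a single solid region. Total boundary length (outer) = 104.55 mm.

104.55 mm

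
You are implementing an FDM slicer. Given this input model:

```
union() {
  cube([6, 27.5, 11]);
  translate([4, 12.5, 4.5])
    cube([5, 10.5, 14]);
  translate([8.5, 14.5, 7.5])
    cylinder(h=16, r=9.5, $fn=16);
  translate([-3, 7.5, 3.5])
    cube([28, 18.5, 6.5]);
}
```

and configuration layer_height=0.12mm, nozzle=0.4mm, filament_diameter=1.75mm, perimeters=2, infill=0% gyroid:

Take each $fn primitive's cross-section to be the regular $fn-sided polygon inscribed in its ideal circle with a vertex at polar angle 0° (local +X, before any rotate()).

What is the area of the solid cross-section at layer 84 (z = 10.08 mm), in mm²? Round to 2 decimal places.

At z = 10.08 mm: the cube (footprint 6×27.5) is included at this height (area 165.00 mm²); the cube at (4, 12.5) (footprint 5×10.5) is included at this height (area 52.50 mm²); the cylinder at (8.5, 14.5): section is a regular 16-gon, circumradius r=9.5 (area = (16/2)·9.500²·sin(360°/16) = 276.30 mm²); the cube at (-3, 7.5) is absent (z outside [3.5, 10]); Combining (union): the regions partially overlap — summed areas 493.80 mm² minus the doubly-counted overlap 139.64 mm² gives 354.16 mm² — area = 354.16 mm². Overall, the cross-section is a single solid region. Net area = 354.16 mm².

354.16 mm²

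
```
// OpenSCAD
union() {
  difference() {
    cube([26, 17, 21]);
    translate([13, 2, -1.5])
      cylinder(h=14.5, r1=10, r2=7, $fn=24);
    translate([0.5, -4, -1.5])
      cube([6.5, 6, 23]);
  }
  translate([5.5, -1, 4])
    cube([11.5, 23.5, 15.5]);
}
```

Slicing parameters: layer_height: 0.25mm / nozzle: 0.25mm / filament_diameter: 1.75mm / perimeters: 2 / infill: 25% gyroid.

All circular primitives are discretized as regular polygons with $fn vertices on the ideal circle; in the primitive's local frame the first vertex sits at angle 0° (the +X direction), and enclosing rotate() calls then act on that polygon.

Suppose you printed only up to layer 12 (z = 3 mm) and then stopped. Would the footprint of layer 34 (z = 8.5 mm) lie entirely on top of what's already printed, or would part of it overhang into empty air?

Compare the two slices. At z = 3: the cube (footprint 26×17) is included at this height (area 442.00 mm²); the cone at (13, 2) (r1=10→r2=7) has section circumradius 9.069 here — a regular 24-gon (area = (24/2)·9.069²·sin(360°/24) = 255.44 mm²); the cube at (0.5, -4) is present — its section is the full 6.5×6 rectangle (area 39.00 mm²); Subtracting the remaining from the first: starting from the 26×17 cube (442.00 mm²), the cone at (13, 2) partially overlaps it — only the 163.47 mm² overlap (of its 255.44 mm²) is removed, clipping the outline; the 6.5×6 cube at (0.5, -4) partially overlaps it — only the 7.13 mm² overlap (of its 39.00 mm²) is removed, clipping the outline — area = 271.40 mm²; the cube at (5.5, -1) is not intersected at this z (z outside [4, 19.5]); Taking the union: only the result so far is present, so the union is just that shape — area = 271.40 mm². At z = 8.5: the cube is present — its section is the full 26×17 rectangle (area 442.00 mm²); the cone at (13, 2) (r1=10→r2=7) has section circumradius 7.931 here — a regular 24-gon (area = (24/2)·7.931²·sin(360°/24) = 195.36 mm²); the cube at (0.5, -4) is present — its section is the full 6.5×6 rectangle (area 39.00 mm²); After the difference (first − rest): starting from the 26×17 cube (442.00 mm²), the cone at (13, 2) partially overlaps it — only the 128.88 mm² overlap (of its 195.36 mm²) is removed, clipping the outline; the 6.5×6 cube at (0.5, -4) partially overlaps it — only the 9.40 mm² overlap (of its 39.00 mm²) is removed, clipping the outline — area = 303.72 mm²; the cube at (5.5, -1) is present — its section is the full 11.5×23.5 rectangle (area 270.25 mm²); Taking the union: the regions partially overlap — summed areas 573.97 mm² minus the doubly-counted overlap 94.16 mm² gives 479.81 mm² — area = 479.81 mm². Checking containment: at z = 8.5 the cross-section extends beyond the z = 3 cross-section by about 208.40 mm².

part overhangs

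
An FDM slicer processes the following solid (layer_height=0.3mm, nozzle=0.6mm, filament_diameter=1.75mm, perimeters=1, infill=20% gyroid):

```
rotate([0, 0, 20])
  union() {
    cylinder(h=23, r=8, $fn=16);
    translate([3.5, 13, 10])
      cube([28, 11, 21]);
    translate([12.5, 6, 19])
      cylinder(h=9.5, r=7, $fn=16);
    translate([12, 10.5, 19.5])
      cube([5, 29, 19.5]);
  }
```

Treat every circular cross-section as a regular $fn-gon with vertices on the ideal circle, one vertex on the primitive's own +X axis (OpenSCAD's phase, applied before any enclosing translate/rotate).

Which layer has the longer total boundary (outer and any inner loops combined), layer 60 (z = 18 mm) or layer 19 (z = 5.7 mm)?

layer 60 (z = 18 mm)

Layer 60 (z = 18): the r=8 cylinder gives a regular 16-gon of circumradius 8 (constant along its height) (perimeter = 2·16·8.000·sin(180°/16) = 49.94 mm); the 28×11 cube at (3.5, 13) contributes its full rectangle (perimeter 78.00 mm); the cylinder at (12.5, 6) is absent (z outside [19, 28.5]); the cube at (12, 10.5) is not intersected at this z (z outside [19.5, 39]); Merging all regions: the 2 present regions are separate (no shared area or edge), so areas and boundary lengths simply add and each stays a separate island — boundary = 127.94 mm; (whole slice rotated 20° about Z — lengths, areas and connectivity unchanged). So its perimeter = 127.94 mm. Layer 19 (z = 5.7): the r=8 cylinder contributes a regular 16-gon of circumradius 8 (perimeter = 2·16·8.000·sin(180°/16) = 49.94 mm); the cube at (3.5, 13) does not reach this height (z outside [10, 31]); the cylinder at (12.5, 6) is absent (z outside [19, 28.5]); the cube at (12, 10.5) does not reach this height (z outside [19.5, 39]); Merging all regions: only the r=8 cylinder is present, so the union is just that shape — boundary = 49.94 mm; (rotated 20° about Z; rotation is an isometry so areas/perimeters/island counts are preserved). So its perimeter = 49.94 mm. Layer 60 is larger (127.94 vs 49.94 mm).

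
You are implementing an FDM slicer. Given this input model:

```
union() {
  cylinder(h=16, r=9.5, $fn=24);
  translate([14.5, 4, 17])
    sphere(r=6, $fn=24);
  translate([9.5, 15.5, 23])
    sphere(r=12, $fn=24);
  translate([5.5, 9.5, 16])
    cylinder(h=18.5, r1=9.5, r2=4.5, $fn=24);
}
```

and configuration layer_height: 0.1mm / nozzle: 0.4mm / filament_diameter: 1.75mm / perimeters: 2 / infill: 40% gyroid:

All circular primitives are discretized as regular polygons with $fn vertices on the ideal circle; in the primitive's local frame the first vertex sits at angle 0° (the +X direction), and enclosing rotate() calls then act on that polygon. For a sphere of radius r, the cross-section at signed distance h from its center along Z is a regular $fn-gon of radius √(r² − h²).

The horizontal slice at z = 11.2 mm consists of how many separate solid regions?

At z = 11.2 mm: the cylinder: section is a regular 24-gon, circumradius r=9.5; the r=6 sphere at (14.5, 4) slices to a regular 24-gon of circumradius 1.536 (√(r²−h²) with h=5.8 from center); the r=12 sphere at (9.5, 15.5) contributes a regular 24-gon of circumradius √(12²−11.8²) = 2.182; the cone at (5.5, 9.5) is absent (z outside [16, 34.5]); Taking the union: the 3 present regions are separate (no shared area or edge), so areas and boundary lengths simply add and each stays a separate island — 3 connected regions. The result has 3 disconnected regions.

3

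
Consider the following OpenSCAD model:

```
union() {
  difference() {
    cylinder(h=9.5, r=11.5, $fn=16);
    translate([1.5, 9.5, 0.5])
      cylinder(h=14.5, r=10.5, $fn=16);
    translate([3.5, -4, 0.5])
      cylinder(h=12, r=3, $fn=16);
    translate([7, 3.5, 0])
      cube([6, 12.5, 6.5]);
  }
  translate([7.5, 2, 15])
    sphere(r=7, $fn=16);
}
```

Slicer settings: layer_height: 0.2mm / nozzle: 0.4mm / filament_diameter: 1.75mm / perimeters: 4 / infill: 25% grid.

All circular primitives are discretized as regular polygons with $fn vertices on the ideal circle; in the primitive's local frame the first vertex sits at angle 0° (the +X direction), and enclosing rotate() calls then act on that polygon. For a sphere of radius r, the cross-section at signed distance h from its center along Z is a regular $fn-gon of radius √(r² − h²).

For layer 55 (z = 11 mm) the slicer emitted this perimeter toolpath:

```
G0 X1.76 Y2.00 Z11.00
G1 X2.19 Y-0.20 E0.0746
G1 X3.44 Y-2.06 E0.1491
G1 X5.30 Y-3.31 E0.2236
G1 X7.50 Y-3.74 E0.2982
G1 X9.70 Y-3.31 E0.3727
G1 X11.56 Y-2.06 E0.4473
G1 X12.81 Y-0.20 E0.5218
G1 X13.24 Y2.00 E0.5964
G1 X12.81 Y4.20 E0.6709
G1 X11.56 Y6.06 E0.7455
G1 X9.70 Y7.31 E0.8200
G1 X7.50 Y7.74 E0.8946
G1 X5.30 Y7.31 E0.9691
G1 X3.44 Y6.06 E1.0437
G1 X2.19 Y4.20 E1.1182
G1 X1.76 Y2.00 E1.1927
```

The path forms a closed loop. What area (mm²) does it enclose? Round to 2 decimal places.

Apply the shoelace formula to the sequence of (X, Y) vertices; enclosed area = 101.02 mm².

101.02 mm²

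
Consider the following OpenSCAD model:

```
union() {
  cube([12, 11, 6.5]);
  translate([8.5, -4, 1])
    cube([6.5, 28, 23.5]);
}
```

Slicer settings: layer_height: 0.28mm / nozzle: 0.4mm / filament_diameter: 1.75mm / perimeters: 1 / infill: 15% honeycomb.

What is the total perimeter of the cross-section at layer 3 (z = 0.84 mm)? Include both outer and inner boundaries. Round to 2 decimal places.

At z = 0.84 mm: the cube is present — its section is the full 12×11 rectangle (perimeter 46.00 mm); the cube at (8.5, -4) does not reach this height (z outside [1, 24.5]); Taking the union: only the 12×11 cube is present, so the union is just that shape — boundary = 46.00 mm. Overall, the cross-section is a single solid region. Total boundary length (outer) = 46.00 mm.

46.00 mm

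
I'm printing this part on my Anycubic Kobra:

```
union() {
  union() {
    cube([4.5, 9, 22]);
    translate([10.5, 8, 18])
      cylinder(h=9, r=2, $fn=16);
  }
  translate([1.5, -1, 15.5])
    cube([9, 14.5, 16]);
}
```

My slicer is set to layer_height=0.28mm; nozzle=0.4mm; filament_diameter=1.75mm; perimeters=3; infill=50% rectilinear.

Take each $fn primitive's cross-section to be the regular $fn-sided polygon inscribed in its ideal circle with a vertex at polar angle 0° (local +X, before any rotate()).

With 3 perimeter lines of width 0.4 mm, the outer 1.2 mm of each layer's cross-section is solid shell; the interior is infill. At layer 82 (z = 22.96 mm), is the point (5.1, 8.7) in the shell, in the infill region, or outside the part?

infill

At z = 22.96 mm: the cube is not intersected at this z (z outside [0, 22]); the cylinder at (10.5, 8): section is a regular 16-gon, circumradius r=2; Merging all regions: only the r=2 cylinder at (10.5, 8) is present, so the union is just that shape — 1 connected region; the cube at (1.5, -1) (footprint 9×14.5) is included at this height; Combining (union): the regions partially overlap (shared area 6.12 mm²), so overlapping operands fuse into one piece — 1 connected region. Overall, the cross-section is a single solid region. The nearest boundary edge runs (1.50, -1.00)→(1.50, 13.50); distance from the point to it = 3.60 mm. The point is inside the cross-section and 3.60 mm from the nearest boundary — more than the 1.2 mm shell width (3 × 0.4), so it's in the infill interior.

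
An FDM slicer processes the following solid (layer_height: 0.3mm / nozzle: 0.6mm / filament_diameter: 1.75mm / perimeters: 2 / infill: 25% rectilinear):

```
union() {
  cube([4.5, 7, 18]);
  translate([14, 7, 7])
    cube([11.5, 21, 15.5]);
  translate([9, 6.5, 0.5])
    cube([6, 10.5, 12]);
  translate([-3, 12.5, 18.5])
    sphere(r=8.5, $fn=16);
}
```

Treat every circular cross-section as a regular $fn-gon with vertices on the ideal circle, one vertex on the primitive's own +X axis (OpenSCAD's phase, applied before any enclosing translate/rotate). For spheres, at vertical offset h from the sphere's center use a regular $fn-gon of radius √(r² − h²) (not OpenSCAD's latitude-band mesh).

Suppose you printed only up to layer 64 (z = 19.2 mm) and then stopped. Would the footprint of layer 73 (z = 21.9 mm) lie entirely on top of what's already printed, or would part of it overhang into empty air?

entirely on top

Compare the two slices. At z = 19.2: the cube is absent (z outside [0, 18]); the cube at (14, 7) (footprint 11.5×21) is included at this height (area 241.50 mm²); the cube at (9, 6.5) does not reach this height (z outside [0.5, 12.5]); the sphere at (-3, 12.5): section is a regular 16-gon, circumradius = √(r²−h²) = √(8.5²−0.7²) = 8.471 (area = (16/2)·8.471²·sin(360°/16) = 219.69 mm²); Combining (union): the 2 present regions are separate (no shared area or edge), so areas and boundary lengths simply add and each stays a separate island — area = 461.19 mm². At z = 21.9: the cube does not reach this height (z outside [0, 18]); the cube at (14, 7) (footprint 11.5×21) is included at this height (area 241.50 mm²); the cube at (9, 6.5) is not intersected at this z (z outside [0.5, 12.5]); the sphere at (-3, 12.5): section is a regular 16-gon, circumradius = √(r²−h²) = √(8.5²−3.4²) = 7.790 (area = (16/2)·7.790²·sin(360°/16) = 185.80 mm²); Combining (union): the 2 present regions are separate (no shared area or edge), so areas and boundary lengths simply add and each stays a separate island — area = 427.30 mm². Checking containment: the cross-section at z = 21.9 is a subset of the cross-section at z = 19.2.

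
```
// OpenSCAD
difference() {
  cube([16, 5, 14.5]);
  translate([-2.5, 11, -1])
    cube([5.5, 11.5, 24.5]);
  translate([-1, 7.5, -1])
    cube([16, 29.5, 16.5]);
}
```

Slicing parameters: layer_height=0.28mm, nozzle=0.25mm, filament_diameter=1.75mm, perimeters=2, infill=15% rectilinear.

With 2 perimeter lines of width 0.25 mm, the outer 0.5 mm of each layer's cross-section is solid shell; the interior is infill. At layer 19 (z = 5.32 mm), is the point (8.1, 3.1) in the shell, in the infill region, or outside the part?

infill

At z = 5.32 mm: the cube is present — its section is the full 16×5 rectangle; the cube at (-2.5, 11) is present — its section is the full 5.5×11.5 rectangle; the cube at (-1, 7.5) is present — its section is the full 16×29.5 rectangle; After the difference (first − rest): starting from the 16×5 cube, the 5.5×11.5 cube at (-2.5, 11) misses the remaining region (no effect); the 16×29.5 cube at (-1, 7.5) misses the remaining region (no effect) — 1 connected region. Overall, the cross-section is a single solid region. The nearest boundary edge runs (0.00, 5.00)→(16.00, 5.00); distance from the point to it = 1.90 mm. The point is inside the cross-section and 1.90 mm from the nearest boundary — more than the 0.5 mm shell width (2 × 0.25), so it's in the infill interior.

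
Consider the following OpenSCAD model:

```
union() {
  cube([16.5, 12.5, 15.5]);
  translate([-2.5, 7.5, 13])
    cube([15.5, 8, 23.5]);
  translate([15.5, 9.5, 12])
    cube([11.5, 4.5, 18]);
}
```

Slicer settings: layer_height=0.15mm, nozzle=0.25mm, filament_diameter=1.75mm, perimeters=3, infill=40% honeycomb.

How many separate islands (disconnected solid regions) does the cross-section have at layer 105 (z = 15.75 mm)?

2

At z = 15.75 mm: the cube does not reach this height (z outside [0, 15.5]); the cube at (-2.5, 7.5) is present — its section is the full 15.5×8 rectangle; the cube at (15.5, 9.5) (footprint 11.5×4.5) is included at this height; Combining (union): the 2 present regions are separate (no shared area or edge), so areas and boundary lengths simply add and each stays a separate island — 2 connected regions. Overall, the cross-section has 2 separate islands. Island count = 2.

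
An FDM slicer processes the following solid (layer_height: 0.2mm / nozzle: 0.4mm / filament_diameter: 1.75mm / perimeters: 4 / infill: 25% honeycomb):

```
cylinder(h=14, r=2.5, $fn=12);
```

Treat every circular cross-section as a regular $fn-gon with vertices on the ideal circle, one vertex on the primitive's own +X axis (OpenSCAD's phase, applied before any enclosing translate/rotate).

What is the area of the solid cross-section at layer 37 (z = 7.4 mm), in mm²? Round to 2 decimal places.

18.75 mm²

At z = 7.4 mm: the r=2.5 cylinder gives a regular 12-gon of circumradius 2.5 (constant along its height) (area = (12/2)·2.500²·sin(360°/12) = 18.75 mm²). Overall, the cross-section is a single solid region. Net area = 18.75 mm².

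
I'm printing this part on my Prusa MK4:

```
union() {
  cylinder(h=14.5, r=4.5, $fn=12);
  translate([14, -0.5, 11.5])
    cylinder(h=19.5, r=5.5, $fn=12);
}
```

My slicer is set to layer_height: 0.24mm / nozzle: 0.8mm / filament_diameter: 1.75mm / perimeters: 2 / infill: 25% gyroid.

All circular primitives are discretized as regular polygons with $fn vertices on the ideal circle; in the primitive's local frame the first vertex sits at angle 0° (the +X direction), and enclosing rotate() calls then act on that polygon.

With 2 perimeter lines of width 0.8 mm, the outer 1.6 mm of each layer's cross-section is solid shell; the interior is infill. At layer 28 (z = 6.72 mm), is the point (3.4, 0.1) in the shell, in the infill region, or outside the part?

At z = 6.72 mm: the r=4.5 cylinder contributes a regular 12-gon of circumradius 4.5; the cylinder at (14, -0.5) does not reach this height (z outside [11.5, 31]); Merging all regions: only the r=4.5 cylinder is present, so the union is just that shape — 1 connected region. Overall, the cross-section is a single solid region. The nearest boundary edge runs (4.50, 0.00)→(3.90, 2.25); distance from the point to it = 1.04 mm. The point is inside the cross-section, 1.04 mm from the nearest boundary — within the 1.6 mm shell band (2 × 0.8).

shell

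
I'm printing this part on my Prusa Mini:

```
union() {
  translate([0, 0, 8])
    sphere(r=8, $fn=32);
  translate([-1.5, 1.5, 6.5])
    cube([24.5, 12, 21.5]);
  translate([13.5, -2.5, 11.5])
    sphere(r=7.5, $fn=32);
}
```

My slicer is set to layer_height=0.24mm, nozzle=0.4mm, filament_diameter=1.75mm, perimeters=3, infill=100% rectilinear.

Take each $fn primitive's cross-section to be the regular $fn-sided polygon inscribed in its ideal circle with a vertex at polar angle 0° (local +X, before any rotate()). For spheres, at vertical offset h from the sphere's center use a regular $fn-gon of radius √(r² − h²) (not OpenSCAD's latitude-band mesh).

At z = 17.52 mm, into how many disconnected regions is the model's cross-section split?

At z = 17.52 mm: the sphere is absent (|z−center|=9.520 > r=8); the cube at (-1.5, 1.5) is present — its section is the full 24.5×12 rectangle; the r=7.5 sphere at (13.5, -2.5) slices to a regular 32-gon of circumradius 4.473 (√(r²−h²) with h=6.02 from center); Taking the union: the regions partially overlap (shared area 1.22 mm²), so overlapping operands fuse into one piece — 1 connected region. The result has 1 disconnected region.

1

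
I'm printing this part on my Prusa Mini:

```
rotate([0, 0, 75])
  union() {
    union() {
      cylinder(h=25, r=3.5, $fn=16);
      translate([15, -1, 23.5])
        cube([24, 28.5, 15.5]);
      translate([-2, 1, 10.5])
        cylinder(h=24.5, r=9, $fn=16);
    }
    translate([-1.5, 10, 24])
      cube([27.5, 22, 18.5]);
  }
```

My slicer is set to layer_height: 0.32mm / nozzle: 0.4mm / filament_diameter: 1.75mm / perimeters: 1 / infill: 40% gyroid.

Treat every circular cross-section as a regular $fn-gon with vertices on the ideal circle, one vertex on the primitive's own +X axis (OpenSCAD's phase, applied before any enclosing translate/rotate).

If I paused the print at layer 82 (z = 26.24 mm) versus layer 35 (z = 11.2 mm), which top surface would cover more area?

layer 82 (z = 26.24 mm)

Layer 82 (z = 26.24): the cylinder does not reach this height (z outside [0, 25]); the 24×28.5 cube at (15, -1) contributes its full rectangle (area 684.00 mm²); the r=9 cylinder at (-2, 1) contributes a regular 16-gon of circumradius 9 (area = (16/2)·9.000²·sin(360°/16) = 247.98 mm²); Combining (union): the 2 present regions are separate (no shared area or edge), so areas and boundary lengths simply add and each stays a separate island — area = 931.98 mm²; the cube at (-1.5, 10) is present — its section is the full 27.5×22 rectangle (area 605.00 mm²); Taking the union: the regions partially overlap — summed areas 1536.98 mm² minus the doubly-counted overlap 192.50 mm² gives 1344.48 mm² — area = 1344.48 mm²; (rotated 75° about Z; rotation is an isometry so areas/perimeters/island counts are preserved). So its area = 1344.48 mm². Layer 35 (z = 11.2): the r=3.5 cylinder contributes a regular 16-gon of circumradius 3.5 (area = (16/2)·3.500²·sin(360°/16) = 37.50 mm²); the cube at (15, -1) is not intersected at this z (z outside [23.5, 39]); the cylinder at (-2, 1): section is a regular 16-gon, circumradius r=9 (area = (16/2)·9.000²·sin(360°/16) = 247.98 mm²); Taking the union: the r=3.5 cylinder lies entirely inside the r=9 cylinder at (-2, 1), so the union is just the r=9 cylinder at (-2, 1) — area = 247.98 mm²; the cube at (-1.5, 10) is absent (z outside [24, 42.5]); Combining (union): only the result so far is present, so the union is just that shape — area = 247.98 mm²; (whole slice rotated 75° about Z — lengths, areas and connectivity unchanged). So its area = 247.98 mm². Layer 82 is larger (1344.48 vs 247.98 mm²).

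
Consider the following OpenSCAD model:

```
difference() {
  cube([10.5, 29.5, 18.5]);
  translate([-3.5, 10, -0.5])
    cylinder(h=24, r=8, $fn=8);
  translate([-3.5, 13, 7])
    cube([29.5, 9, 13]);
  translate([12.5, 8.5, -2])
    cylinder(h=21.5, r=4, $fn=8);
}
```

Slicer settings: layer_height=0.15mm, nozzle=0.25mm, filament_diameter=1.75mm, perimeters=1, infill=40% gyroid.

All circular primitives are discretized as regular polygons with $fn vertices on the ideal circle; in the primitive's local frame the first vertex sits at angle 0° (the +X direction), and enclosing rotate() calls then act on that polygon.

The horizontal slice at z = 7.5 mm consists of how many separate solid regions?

At z = 7.5 mm: the cube (footprint 10.5×29.5) is included at this height; the r=8 cylinder at (-3.5, 10) gives a regular 8-gon of circumradius 8 (constant along its height); the cube at (-3.5, 13) is present — its section is the full 29.5×9 rectangle; the r=4 cylinder at (12.5, 8.5) contributes a regular 8-gon of circumradius 4; Subtracting the remaining from the first: starting from the 10.5×29.5 cube, the r=8 cylinder at (-3.5, 10) partially overlaps it — only the 39.58 mm² overlap (of its 181.02 mm²) is removed, clipping the outline; the 29.5×9 cube at (-3.5, 13) partially overlaps it — only the 86.34 mm² overlap (of its 265.50 mm²) is removed, clipping the outline; the r=4 cylinder at (12.5, 8.5) partially overlaps it — only the 8.28 mm² overlap (of its 45.25 mm²) is removed, clipping the outline — 2 connected regions. The result has 2 disconnected regions.

2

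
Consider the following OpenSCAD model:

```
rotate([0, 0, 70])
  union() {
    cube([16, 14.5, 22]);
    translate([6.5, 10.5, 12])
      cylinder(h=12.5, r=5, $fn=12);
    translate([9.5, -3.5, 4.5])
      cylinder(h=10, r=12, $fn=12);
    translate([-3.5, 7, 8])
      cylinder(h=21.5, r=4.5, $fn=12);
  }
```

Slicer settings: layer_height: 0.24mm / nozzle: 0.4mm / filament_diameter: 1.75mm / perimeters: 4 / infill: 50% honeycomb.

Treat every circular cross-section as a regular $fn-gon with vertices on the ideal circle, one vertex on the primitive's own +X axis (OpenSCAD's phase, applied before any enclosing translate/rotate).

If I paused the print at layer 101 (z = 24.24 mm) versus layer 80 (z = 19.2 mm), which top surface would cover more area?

layer 80 (z = 19.2 mm)

Layer 101 (z = 24.24): the cube is absent (z outside [0, 22]); the r=5 cylinder at (6.5, 10.5) contributes a regular 12-gon of circumradius 5 (area = (12/2)·5.000²·sin(360°/12) = 75.00 mm²); the cylinder at (9.5, -3.5) is not intersected at this z (z outside [4.5, 14.5]); the r=4.5 cylinder at (-3.5, 7) contributes a regular 12-gon of circumradius 4.5 (area = (12/2)·4.500²·sin(360°/12) = 60.75 mm²); Taking the union: the 2 present regions are separate (no shared area or edge), so areas and boundary lengths simply add and each stays a separate island — area = 135.75 mm²; (whole slice rotated 70° about Z — lengths, areas and connectivity unchanged). So its area = 135.75 mm². Layer 80 (z = 19.2): the cube (footprint 16×14.5) is included at this height (area 232.00 mm²); the r=5 cylinder at (6.5, 10.5) contributes a regular 12-gon of circumradius 5 (area = (12/2)·5.000²·sin(360°/12) = 75.00 mm²); the cylinder at (9.5, -3.5) is not intersected at this z (z outside [4.5, 14.5]); the r=4.5 cylinder at (-3.5, 7) gives a regular 12-gon of circumradius 4.5 (constant along its height) (area = (12/2)·4.500²·sin(360°/12) = 60.75 mm²); Merging all regions: the regions partially overlap — summed areas 367.75 mm² minus the doubly-counted overlap 74.87 mm² gives 292.88 mm² — area = 292.88 mm²; (whole slice rotated 70° about Z — lengths, areas and connectivity unchanged). So its area = 292.88 mm². Layer 80 is larger (292.88 vs 135.75 mm²).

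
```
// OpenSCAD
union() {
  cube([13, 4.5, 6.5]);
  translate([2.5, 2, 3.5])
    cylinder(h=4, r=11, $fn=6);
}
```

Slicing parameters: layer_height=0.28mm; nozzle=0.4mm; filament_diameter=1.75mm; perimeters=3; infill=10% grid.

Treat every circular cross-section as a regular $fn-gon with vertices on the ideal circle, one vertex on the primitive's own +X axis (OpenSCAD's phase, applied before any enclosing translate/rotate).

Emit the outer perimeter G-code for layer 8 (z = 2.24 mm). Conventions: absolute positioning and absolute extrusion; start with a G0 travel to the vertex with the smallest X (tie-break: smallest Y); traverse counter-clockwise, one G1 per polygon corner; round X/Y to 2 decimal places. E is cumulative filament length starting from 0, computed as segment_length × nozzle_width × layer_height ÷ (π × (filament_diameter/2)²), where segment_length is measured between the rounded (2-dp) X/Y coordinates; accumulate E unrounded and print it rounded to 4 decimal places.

G0 X0.00 Y0.00 Z2.24
G1 X13.00 Y0.00 E0.6053
G1 X13.00 Y4.50 E0.8149
G1 X0.00 Y4.50 E1.4202
G1 X0.00 Y0.00 E1.6297

At z = 2.24 mm: the cube (footprint 13×4.5) is included at this height; the cylinder at (2.5, 2) is absent (z outside [3.5, 7.5]); Taking the union: only the 13×4.5 cube is present, so the union is just that shape — 1 connected region. The outline is a single polygon with 4 vertices. Extrusion per mm of travel: 0.4 × 0.28 / (π × 0.875²) = 0.046564. Accumulating E over each segment gives final E = 1.6297.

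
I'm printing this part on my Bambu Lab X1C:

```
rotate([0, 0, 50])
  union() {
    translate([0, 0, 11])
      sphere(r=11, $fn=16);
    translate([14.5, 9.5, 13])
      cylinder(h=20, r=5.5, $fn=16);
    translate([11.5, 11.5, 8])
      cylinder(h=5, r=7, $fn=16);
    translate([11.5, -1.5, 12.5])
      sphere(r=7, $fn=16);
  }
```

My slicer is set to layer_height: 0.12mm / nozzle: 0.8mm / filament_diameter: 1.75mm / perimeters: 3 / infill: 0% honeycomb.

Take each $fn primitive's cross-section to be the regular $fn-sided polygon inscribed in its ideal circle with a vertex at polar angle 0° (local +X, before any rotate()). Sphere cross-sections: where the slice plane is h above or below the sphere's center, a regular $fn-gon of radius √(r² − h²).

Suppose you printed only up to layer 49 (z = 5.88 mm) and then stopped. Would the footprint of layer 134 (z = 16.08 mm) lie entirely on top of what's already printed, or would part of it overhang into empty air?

part overhangs

Compare the two slices. At z = 5.88: the r=11 sphere slices to a regular 16-gon of circumradius 9.736 (√(r²−h²) with h=5.12 from center) (area = (16/2)·9.736²·sin(360°/16) = 290.18 mm²); the cylinder at (14.5, 9.5) is absent (z outside [13, 33]); the cylinder at (11.5, 11.5) does not reach this height (z outside [8, 13]); the r=7 sphere at (11.5, -1.5) contributes a regular 16-gon of circumradius √(7²−6.62²) = 2.275 (area = (16/2)·2.275²·sin(360°/16) = 15.84 mm²); Combining (union): the regions partially overlap — summed areas 306.03 mm² minus the doubly-counted overlap 0.29 mm² gives 305.74 mm² — area = 305.74 mm²; (rotated 50° about Z; rotation is an isometry so areas/perimeters/island counts are preserved). At z = 16.08: the sphere: section is a regular 16-gon, circumradius = √(r²−h²) = √(11²−5.08²) = 9.757 (area = (16/2)·9.757²·sin(360°/16) = 291.43 mm²); the r=5.5 cylinder at (14.5, 9.5) gives a regular 16-gon of circumradius 5.5 (constant along its height) (area = (16/2)·5.500²·sin(360°/16) = 92.61 mm²); the cylinder at (11.5, 11.5) is absent (z outside [8, 13]); the r=7 sphere at (11.5, -1.5) contributes a regular 16-gon of circumradius √(7²−3.58²) = 6.015 (area = (16/2)·6.015²·sin(360°/16) = 110.77 mm²); Merging all regions: the regions partially overlap — summed areas 494.82 mm² minus the doubly-counted overlap 27.12 mm² gives 467.69 mm² — area = 467.69 mm²; (rotated 50° about Z; rotation is an isometry so areas/perimeters/island counts are preserved). Checking containment: at z = 16.08 the cross-section extends beyond the z = 5.88 cross-section by about 161.96 mm².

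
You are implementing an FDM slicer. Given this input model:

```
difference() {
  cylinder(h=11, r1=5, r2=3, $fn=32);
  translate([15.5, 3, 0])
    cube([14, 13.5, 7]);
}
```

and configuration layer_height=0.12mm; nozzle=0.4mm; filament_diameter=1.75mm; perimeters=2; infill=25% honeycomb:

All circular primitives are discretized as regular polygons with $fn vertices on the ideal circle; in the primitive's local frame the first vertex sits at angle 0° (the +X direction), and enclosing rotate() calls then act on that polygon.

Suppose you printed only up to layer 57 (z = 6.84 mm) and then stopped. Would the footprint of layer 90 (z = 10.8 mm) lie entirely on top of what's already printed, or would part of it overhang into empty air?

entirely on top

Compare the two slices. At z = 6.84: the cone contributes a regular 32-gon of circumradius 3.756 (interpolated between r1=5 and r2=3 at t=0.622) (area = (32/2)·3.756²·sin(360°/32) = 44.04 mm²); the cube at (15.5, 3) (footprint 14×13.5) is included at this height (area 189.00 mm²); Taking the first minus the rest: starting from the cone (44.04 mm²), the 14×13.5 cube at (15.5, 3) misses the remaining region (no effect) — area = 44.04 mm². At z = 10.8: the cone (r1=5→r2=3) has section circumradius 3.036 here — a regular 32-gon (area = (32/2)·3.036²·sin(360°/32) = 28.78 mm²); the cube at (15.5, 3) is absent (z outside [0, 7]); Subtracting the remaining from the first: none of the subtracted shapes is present at this height, so the cone is unchanged — area = 28.78 mm². Checking containment: the cross-section at z = 10.8 is a subset of the cross-section at z = 6.84.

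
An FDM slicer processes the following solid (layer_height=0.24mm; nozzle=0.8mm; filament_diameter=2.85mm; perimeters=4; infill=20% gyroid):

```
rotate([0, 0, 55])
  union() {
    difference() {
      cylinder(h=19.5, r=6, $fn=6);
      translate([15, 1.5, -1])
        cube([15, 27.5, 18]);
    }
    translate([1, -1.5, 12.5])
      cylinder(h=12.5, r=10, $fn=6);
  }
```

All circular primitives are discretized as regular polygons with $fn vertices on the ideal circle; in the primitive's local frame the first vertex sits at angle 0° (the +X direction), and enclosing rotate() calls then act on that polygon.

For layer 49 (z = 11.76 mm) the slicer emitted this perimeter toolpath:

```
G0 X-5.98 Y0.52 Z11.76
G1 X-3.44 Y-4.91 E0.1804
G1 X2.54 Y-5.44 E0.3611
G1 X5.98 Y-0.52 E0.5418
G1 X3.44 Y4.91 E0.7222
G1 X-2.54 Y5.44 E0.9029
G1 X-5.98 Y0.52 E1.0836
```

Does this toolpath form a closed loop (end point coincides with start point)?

yes

Start point (G0): (-5.98, 0.52). End point (last G1): the path returns to the start — closed.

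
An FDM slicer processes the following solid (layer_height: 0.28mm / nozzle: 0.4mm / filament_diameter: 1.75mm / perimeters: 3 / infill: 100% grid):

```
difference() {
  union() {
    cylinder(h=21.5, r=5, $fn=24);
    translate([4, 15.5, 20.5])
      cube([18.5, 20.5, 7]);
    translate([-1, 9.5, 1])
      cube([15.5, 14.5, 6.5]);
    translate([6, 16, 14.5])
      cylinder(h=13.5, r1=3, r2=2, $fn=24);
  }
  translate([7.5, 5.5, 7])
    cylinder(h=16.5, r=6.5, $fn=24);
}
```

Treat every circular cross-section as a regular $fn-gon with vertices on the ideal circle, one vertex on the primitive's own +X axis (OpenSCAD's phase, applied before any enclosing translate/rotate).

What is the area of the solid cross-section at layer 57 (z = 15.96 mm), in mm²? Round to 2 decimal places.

94.07 mm²

At z = 15.96 mm: the cylinder: section is a regular 24-gon, circumradius r=5 (area = (24/2)·5.000²·sin(360°/24) = 77.65 mm²); the cube at (4, 15.5) does not reach this height (z outside [20.5, 27.5]); the cube at (-1, 9.5) is not intersected at this z (z outside [1, 7.5]); the cone at (6, 16) (r1=3→r2=2) has section circumradius 2.892 here — a regular 24-gon (area = (24/2)·2.892²·sin(360°/24) = 25.97 mm²); Combining (union): the 2 present regions are separate (no shared area or edge), so areas and boundary lengths simply add and each stays a separate island — area = 103.62 mm²; the r=6.5 cylinder at (7.5, 5.5) gives a regular 24-gon of circumradius 6.5 (constant along its height) (area = (24/2)·6.500²·sin(360°/24) = 131.22 mm²); Subtracting the remaining from the first: starting from that combined region (103.62 mm²), the r=6.5 cylinder at (7.5, 5.5) partially overlaps it — only the 9.55 mm² overlap (of its 131.22 mm²) is removed, clipping the outline — area = 94.07 mm². Overall, the cross-section has 2 separate islands. Net area = 94.07 mm².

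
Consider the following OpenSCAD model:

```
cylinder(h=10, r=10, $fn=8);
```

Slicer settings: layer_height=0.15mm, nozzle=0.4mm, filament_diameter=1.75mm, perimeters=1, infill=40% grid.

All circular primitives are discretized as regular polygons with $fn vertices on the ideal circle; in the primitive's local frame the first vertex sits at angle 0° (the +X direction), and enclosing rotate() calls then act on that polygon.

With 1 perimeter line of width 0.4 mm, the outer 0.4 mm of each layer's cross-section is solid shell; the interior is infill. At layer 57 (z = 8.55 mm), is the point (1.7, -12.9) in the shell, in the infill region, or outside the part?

outside

At z = 8.55 mm: the r=10 cylinder contributes a regular 8-gon of circumradius 10. Overall, the cross-section is a single solid region. The nearest boundary edge runs (-0.00, -10.00)→(7.07, -7.07); distance from the point to it = 3.33 mm. The point is not inside any of the regions above, so it lies outside the cross-section (3.33 mm from the nearest boundary).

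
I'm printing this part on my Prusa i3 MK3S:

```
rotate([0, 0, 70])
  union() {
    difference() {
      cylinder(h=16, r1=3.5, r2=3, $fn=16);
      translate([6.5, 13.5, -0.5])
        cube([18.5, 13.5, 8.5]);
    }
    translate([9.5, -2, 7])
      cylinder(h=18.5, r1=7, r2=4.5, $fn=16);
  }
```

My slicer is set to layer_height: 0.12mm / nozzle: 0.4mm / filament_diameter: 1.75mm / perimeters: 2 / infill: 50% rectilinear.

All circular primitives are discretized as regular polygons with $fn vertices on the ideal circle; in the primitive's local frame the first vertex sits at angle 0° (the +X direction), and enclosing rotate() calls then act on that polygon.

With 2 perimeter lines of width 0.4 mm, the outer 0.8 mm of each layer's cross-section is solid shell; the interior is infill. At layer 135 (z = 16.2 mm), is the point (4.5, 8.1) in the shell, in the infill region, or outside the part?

At z = 16.2 mm: the cone does not reach this height (z outside [0, 16]); the cube at (6.5, 13.5) is absent (z outside [-0.5, 8]); Subtracting the remaining from the first: the first operand is absent here, so nothing remains; the cone at (9.5, -2): at t=0.497 of its height the radius interpolates to r₁+(r₂−r₁)t = 5.757, giving a regular 16-gon of that circumradius; Taking the union: only the cone at (9.5, -2) is present, so the union is just that shape — 1 connected region; (rotated 70° about Z; rotation is an isometry so areas/perimeters/island counts are preserved). Overall, the cross-section is a single solid region. Undo the 70° rotation: the query point maps to (9.151, -1.458) in the un-rotated model frame. The nearest boundary edge runs (7.30, 3.32)→(5.43, 2.07); distance from the point to it = 5.00 mm. The point is inside the cross-section and 5.00 mm from the nearest boundary — more than the 0.8 mm shell width (2 × 0.4), so it's in the infill interior.

infill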